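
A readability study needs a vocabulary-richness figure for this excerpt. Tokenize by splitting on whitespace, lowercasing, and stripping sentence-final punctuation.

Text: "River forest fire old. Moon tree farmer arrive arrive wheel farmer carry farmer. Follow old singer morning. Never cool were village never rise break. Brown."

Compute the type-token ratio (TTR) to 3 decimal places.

N = 25 tokens, V = 20 types.
TTR = V / N = 20 / 25 = 0.800

0.800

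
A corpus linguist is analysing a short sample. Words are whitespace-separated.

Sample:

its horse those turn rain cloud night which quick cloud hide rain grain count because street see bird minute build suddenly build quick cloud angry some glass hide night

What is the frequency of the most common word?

3

Frequencies: cloud:3, rain:2, night:2, quick:2, hide:2, build:2, its:1, horse:1, those:1, turn:1, which:1, grain:1, count:1, because:1, street:1, see:1, bird:1, minute:1, suddenly:1, angry:1, … (2 more, each freq 1)
Most common: 'cloud' with frequency 3.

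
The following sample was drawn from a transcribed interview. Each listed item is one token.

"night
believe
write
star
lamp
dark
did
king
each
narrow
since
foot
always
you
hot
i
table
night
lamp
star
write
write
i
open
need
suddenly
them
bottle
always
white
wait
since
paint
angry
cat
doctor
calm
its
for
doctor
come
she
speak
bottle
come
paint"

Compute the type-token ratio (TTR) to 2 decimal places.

N = 46 tokens, V = 34 types.
TTR = V / N = 34 / 46 = 0.74

0.74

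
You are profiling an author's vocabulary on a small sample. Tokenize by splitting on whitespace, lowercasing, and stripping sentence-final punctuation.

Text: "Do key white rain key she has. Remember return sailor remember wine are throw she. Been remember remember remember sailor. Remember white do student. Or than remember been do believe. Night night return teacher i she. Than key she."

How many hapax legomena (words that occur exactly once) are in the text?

10

Frequencies: remember:7, she:4, do:3, key:3, white:2, return:2, sailor:2, been:2, than:2, night:2, rain:1, has:1, wine:1, are:1, throw:1, student:1, or:1, believe:1, teacher:1, i:1
Hapax (freq=1): are, believe, has, i, or, rain, student, teacher, throw, wine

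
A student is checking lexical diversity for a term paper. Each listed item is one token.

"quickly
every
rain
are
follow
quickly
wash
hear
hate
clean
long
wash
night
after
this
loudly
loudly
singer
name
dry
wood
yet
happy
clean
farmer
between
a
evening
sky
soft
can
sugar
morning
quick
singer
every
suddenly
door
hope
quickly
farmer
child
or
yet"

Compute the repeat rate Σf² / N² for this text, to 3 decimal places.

0.033

Frequencies: quickly:3, every:2, wash:2, clean:2, loudly:2, singer:2, yet:2, farmer:2, rain:1, are:1, follow:1, hear:1, hate:1, long:1, night:1, after:1, this:1, name:1, dry:1, wood:1, … (15 more, each freq 1)
Σf² = 64; N² = 1936
Repeat rate = 64 / 1936 = 0.033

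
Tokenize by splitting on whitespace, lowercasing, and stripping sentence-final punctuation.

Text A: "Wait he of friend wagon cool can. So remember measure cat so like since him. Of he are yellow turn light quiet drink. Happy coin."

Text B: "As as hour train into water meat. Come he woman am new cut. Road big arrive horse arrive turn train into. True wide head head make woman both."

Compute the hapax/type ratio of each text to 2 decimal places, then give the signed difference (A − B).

A: hapax=19, V=22, ratio=0.86
B: hapax=16, V=22, ratio=0.73
Difference = 0.86 − 0.73 = 0.13

0.13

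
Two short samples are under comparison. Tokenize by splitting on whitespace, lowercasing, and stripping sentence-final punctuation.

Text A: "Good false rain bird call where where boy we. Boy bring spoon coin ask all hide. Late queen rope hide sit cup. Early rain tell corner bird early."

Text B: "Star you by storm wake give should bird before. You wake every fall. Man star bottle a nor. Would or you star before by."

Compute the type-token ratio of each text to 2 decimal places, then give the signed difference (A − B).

TTR(A) = 22/28 = 0.79
TTR(B) = 17/24 = 0.71
Difference = 0.79 − 0.71 = 0.08

0.08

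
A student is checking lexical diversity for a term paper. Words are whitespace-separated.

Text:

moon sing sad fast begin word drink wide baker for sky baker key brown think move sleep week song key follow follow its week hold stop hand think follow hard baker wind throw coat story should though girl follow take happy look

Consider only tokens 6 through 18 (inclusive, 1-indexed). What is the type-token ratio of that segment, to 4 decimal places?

Segment tokens 6–18: word, drink, wide, baker, for, sky, baker, key, brown, think, move, sleep, week
Segment N = 13, segment V = 12.
TTR = 12 / 13 = 0.9231

0.9231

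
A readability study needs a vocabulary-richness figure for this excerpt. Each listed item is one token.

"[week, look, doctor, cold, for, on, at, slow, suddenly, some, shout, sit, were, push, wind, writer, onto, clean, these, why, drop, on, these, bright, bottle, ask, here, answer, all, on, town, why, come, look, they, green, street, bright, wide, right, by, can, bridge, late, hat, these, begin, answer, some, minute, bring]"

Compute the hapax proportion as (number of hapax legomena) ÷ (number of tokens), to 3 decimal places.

0.686

Frequencies: on:3, these:3, look:2, some:2, why:2, bright:2, answer:2, week:1, doctor:1, cold:1, for:1, at:1, slow:1, suddenly:1, shout:1, sit:1, were:1, push:1, wind:1, writer:1, … (22 more, each freq 1)
Hapax count = 35; token count = 51.
Ratio = 35 / 51 = 0.686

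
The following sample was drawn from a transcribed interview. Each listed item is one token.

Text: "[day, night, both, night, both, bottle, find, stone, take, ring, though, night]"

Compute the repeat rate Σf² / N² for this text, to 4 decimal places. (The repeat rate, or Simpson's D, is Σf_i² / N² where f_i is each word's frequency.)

0.1389

Frequencies: night:3, both:2, day:1, bottle:1, find:1, stone:1, take:1, ring:1, though:1
Σf² = 20; N² = 144
Repeat rate = 20 / 144 = 0.1389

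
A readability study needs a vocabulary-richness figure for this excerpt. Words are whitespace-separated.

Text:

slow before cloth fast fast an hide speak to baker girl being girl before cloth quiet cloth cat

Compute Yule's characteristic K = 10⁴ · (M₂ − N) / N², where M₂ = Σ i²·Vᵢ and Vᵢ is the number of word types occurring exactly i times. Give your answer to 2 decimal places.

Frequencies: cloth:3, before:2, fast:2, girl:2, slow:1, an:1, hide:1, speak:1, to:1, baker:1, being:1, quiet:1, cat:1
N = 18. Frequency spectrum: V_1=9, V_2=3, V_3=1
M₂ = 1²·9 + 2²·3 + 3²·1 = 30
K = 10000 × (30 − 18) / 18² = 370.37

370.37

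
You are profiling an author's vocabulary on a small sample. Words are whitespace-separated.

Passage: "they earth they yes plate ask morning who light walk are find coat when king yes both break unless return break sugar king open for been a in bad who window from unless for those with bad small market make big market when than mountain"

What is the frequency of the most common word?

2

Frequencies: they:2, yes:2, who:2, when:2, king:2, break:2, unless:2, for:2, bad:2, market:2, earth:1, plate:1, ask:1, morning:1, light:1, walk:1, are:1, find:1, coat:1, both:1, … (15 more, each freq 1)
Most common: 'they' with frequency 2.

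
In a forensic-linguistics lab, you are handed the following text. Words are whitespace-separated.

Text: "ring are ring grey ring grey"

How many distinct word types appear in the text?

3

Distinct types: {are, grey, ring}
V = 3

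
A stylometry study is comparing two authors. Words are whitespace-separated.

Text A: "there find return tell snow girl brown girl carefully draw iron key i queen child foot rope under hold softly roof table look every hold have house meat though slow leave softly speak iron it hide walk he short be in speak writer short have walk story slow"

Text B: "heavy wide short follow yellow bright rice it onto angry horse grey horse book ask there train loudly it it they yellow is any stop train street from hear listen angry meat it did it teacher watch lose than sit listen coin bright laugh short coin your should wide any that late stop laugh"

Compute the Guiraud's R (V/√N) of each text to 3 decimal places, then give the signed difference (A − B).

0.458

A: V=39, N=48, R=5.629
B: V=38, N=54, R=5.171
Difference = 5.629 − 5.171 = 0.458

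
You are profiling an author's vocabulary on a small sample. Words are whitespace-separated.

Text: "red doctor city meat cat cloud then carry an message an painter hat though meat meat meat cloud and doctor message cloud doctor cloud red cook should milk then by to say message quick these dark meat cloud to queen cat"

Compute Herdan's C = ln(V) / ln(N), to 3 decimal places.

0.856

N = 41, V = 24.
ln(V) = 3.178054, ln(N) = 3.713572
C = 3.178054 / 3.713572 = 0.856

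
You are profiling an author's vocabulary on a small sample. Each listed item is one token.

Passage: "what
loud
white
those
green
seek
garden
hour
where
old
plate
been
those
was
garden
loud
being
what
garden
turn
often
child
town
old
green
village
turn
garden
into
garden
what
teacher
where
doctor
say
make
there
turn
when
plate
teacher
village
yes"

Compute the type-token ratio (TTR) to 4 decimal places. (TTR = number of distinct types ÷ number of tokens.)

0.6279

N = 43 tokens, V = 27 types.
TTR = V / N = 27 / 43 = 0.6279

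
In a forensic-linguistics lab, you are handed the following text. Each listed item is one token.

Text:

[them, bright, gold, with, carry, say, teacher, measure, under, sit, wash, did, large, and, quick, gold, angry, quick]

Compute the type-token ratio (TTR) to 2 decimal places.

0.89

N = 18 tokens, V = 16 types.
TTR = V / N = 16 / 18 = 0.89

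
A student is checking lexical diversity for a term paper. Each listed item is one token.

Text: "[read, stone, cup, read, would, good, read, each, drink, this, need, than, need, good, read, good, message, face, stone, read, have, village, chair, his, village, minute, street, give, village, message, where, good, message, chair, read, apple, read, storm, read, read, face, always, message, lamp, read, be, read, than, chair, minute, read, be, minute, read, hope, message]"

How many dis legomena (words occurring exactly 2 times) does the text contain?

5

Frequencies: read:13, message:5, good:4, village:3, chair:3, minute:3, stone:2, need:2, than:2, face:2, be:2, cup:1, would:1, each:1, drink:1, this:1, have:1, his:1, street:1, give:1, … (6 more, each freq 1)
Words with frequency 2: be, face, need, stone, than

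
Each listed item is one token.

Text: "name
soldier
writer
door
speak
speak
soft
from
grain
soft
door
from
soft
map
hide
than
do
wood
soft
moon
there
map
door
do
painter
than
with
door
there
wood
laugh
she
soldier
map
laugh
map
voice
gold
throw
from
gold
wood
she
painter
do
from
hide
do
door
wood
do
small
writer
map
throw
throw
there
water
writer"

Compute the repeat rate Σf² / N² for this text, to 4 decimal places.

0.0543

Frequencies: door:5, map:5, do:5, soft:4, from:4, wood:4, writer:3, there:3, throw:3, soldier:2, speak:2, hide:2, than:2, painter:2, laugh:2, she:2, gold:2, name:1, grain:1, moon:1, … (4 more, each freq 1)
Σf² = 189; N² = 3481
Repeat rate = 189 / 3481 = 0.0543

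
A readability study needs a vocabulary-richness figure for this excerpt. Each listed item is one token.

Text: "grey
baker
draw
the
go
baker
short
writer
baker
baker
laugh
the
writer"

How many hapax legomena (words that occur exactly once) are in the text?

5

Frequencies: baker:4, the:2, writer:2, grey:1, draw:1, go:1, short:1, laugh:1
Hapax (freq=1): draw, go, grey, laugh, short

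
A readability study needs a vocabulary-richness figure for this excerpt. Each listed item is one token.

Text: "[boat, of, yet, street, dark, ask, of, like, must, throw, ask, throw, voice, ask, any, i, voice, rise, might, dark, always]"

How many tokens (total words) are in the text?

Tokens: boat, of, yet, street, dark, ask, of, like, must, throw, ask, throw, voice, ask, any, i, voice, rise, might, dark, always
N = 21

21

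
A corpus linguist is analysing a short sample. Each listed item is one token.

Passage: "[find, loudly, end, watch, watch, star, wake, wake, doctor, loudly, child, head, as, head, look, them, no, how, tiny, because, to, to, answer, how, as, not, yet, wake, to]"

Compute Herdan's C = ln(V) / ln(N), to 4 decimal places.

0.8897

N = 29, V = 20.
ln(V) = 2.995732, ln(N) = 3.367296
C = 2.995732 / 3.367296 = 0.8897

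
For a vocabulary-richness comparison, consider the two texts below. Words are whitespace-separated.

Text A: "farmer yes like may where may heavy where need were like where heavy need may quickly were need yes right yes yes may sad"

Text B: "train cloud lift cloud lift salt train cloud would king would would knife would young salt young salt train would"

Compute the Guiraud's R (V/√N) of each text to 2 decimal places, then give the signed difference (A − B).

A: V=11, N=24, R=2.25
B: V=8, N=20, R=1.79
Difference = 2.25 − 1.79 = 0.46

0.46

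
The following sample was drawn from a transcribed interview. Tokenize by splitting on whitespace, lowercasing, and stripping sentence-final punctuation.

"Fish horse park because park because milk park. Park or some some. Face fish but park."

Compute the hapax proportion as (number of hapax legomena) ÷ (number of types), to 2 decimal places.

0.56

Frequencies: park:5, fish:2, because:2, some:2, horse:1, milk:1, or:1, face:1, but:1
Hapax count = 5; type count = 9.
Ratio = 5 / 9 = 0.56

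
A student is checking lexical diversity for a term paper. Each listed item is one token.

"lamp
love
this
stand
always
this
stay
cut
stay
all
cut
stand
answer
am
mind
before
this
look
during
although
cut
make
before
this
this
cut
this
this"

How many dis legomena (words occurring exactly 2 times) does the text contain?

Frequencies: this:7, cut:4, stand:2, stay:2, before:2, lamp:1, love:1, always:1, all:1, answer:1, am:1, mind:1, look:1, during:1, although:1, make:1
Words with frequency 2: before, stand, stay

3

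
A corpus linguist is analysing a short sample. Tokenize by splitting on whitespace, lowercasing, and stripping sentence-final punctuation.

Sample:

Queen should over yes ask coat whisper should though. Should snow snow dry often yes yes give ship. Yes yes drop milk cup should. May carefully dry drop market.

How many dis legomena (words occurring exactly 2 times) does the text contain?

Frequencies: yes:5, should:4, snow:2, dry:2, drop:2, queen:1, over:1, ask:1, coat:1, whisper:1, though:1, often:1, give:1, ship:1, milk:1, cup:1, may:1, carefully:1, market:1
Words with frequency 2: drop, dry, snow

3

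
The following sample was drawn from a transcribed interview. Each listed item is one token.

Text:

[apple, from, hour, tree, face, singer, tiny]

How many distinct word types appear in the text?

Distinct types: {apple, face, from, hour, singer, tiny, tree}
V = 7

7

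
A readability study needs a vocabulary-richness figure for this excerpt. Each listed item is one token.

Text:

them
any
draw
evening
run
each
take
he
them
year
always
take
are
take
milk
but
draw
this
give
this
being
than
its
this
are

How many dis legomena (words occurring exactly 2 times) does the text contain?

Frequencies: take:3, this:3, them:2, draw:2, are:2, any:1, evening:1, run:1, each:1, he:1, year:1, always:1, milk:1, but:1, give:1, being:1, than:1, its:1
Words with frequency 2: are, draw, them

3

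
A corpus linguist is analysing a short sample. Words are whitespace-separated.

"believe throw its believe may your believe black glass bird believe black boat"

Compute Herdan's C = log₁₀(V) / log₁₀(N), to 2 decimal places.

0.86

N = 13, V = 9.
log₁₀(V) = 0.954243, log₁₀(N) = 1.113943
C = 0.954243 / 1.113943 = 0.86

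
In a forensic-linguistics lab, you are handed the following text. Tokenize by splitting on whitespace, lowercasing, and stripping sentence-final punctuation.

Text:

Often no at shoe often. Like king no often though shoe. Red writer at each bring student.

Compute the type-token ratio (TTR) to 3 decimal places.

N = 17 tokens, V = 12 types.
TTR = V / N = 12 / 17 = 0.706

0.706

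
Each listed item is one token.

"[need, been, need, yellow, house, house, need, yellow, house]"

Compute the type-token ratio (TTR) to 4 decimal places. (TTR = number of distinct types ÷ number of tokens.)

N = 9 tokens, V = 4 types.
TTR = V / N = 4 / 9 = 0.4444

0.4444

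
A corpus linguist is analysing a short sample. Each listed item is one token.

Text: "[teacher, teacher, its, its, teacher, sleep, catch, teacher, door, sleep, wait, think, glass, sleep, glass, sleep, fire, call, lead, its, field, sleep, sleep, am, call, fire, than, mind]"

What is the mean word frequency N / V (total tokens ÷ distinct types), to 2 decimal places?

1.87

N = 28 tokens, V = 15 types.
Mean frequency = N / V = 28 / 15 = 1.87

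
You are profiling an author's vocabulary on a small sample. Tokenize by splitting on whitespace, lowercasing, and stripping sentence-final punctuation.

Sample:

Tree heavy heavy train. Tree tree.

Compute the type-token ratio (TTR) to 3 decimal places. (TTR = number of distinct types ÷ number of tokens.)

0.500

N = 6 tokens, V = 3 types.
TTR = V / N = 3 / 6 = 0.500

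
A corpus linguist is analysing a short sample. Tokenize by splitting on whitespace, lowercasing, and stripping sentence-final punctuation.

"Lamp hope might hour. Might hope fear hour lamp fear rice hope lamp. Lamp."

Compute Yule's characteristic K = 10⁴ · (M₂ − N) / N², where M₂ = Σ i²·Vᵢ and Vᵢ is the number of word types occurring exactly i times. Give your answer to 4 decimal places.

1224.4898

Frequencies: lamp:4, hope:3, might:2, hour:2, fear:2, rice:1
N = 14. Frequency spectrum: V_1=1, V_2=3, V_3=1, V_4=1
M₂ = 1²·1 + 2²·3 + 3²·1 + 4²·1 = 38
K = 10000 × (38 − 14) / 14² = 1224.4898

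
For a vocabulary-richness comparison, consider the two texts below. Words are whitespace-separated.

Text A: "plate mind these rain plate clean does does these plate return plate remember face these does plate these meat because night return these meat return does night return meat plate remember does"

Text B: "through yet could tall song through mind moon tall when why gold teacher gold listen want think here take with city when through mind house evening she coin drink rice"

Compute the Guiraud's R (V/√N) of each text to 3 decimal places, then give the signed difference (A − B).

-2.261

A: V=12, N=32, R=2.121
B: V=24, N=30, R=4.382
Difference = 2.121 − 4.382 = -2.261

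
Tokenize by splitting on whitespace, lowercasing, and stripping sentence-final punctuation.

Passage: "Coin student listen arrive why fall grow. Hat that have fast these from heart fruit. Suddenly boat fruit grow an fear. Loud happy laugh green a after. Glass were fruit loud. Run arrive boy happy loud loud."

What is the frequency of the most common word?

Frequencies: loud:4, fruit:3, arrive:2, grow:2, happy:2, coin:1, student:1, listen:1, why:1, fall:1, hat:1, that:1, have:1, fast:1, these:1, from:1, heart:1, suddenly:1, boat:1, an:1, … (9 more, each freq 1)
Most common: 'loud' with frequency 4.

4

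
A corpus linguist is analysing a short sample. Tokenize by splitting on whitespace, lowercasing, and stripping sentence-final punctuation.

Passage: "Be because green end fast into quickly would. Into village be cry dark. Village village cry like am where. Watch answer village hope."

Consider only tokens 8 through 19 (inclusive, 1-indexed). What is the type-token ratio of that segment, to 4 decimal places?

Segment tokens 8–19: would, into, village, be, cry, dark, village, village, cry, like, am, where
Segment N = 12, segment V = 9.
TTR = 9 / 12 = 0.7500

0.7500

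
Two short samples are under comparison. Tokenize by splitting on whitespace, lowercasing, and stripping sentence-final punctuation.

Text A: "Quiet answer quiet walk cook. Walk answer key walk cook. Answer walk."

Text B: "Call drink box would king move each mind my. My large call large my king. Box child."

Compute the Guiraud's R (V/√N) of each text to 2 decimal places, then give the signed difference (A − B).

A: V=5, N=12, R=1.44
B: V=11, N=17, R=2.67
Difference = 1.44 − 2.67 = -1.23

-1.23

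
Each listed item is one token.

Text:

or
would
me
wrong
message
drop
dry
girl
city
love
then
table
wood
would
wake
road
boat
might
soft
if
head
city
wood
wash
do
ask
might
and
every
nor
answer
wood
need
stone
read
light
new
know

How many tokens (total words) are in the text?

Tokens: or, would, me, wrong, message, drop, dry, girl, city, love, then, table, wood, would, wake, road, boat, might, soft, if, head, city, wood, wash, do, ask, might, and, every, nor, answer, wood, need, stone, read, light, new, know
N = 38

38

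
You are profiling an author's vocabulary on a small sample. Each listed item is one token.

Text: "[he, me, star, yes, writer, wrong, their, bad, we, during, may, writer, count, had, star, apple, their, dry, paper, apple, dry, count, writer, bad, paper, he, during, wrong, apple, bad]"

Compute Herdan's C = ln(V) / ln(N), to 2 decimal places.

0.82

N = 30, V = 16.
ln(V) = 2.772589, ln(N) = 3.401197
C = 2.772589 / 3.401197 = 0.82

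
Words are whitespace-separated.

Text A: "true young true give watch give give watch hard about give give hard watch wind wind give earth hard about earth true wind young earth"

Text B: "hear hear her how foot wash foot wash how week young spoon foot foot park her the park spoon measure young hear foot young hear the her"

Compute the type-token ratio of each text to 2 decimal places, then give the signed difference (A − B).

TTR(A) = 8/25 = 0.32
TTR(B) = 11/27 = 0.41
Difference = 0.32 − 0.41 = -0.09

-0.09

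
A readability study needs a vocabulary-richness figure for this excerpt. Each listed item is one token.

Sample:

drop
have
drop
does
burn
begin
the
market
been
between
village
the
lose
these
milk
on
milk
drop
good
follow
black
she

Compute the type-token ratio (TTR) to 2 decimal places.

N = 22 tokens, V = 18 types.
TTR = V / N = 18 / 22 = 0.82

0.82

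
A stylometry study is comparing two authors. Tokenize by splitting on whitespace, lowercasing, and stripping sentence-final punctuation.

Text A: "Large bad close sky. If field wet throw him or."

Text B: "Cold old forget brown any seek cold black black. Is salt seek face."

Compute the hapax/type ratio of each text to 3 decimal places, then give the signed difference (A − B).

A: hapax=10, V=10, ratio=1.000
B: hapax=7, V=10, ratio=0.700
Difference = 1.000 − 0.700 = 0.300

0.300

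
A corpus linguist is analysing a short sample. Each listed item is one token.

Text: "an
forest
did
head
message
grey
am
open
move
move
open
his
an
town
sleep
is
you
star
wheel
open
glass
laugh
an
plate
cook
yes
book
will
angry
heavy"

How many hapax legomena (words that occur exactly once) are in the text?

Frequencies: an:3, open:3, move:2, forest:1, did:1, head:1, message:1, grey:1, am:1, his:1, town:1, sleep:1, is:1, you:1, star:1, wheel:1, glass:1, laugh:1, plate:1, cook:1, … (5 more, each freq 1)
Hapax (freq=1): am, angry, book, cook, did, forest, glass, grey, head, heavy, his, is, laugh, message, plate, sleep, star, town, wheel, will, yes, you

22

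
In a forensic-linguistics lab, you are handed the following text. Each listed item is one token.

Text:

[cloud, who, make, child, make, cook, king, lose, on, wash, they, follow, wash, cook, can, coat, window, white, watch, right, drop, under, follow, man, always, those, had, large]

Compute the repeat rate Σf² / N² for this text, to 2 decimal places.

Frequencies: make:2, cook:2, wash:2, follow:2, cloud:1, who:1, child:1, king:1, lose:1, on:1, they:1, can:1, coat:1, window:1, white:1, watch:1, right:1, drop:1, under:1, man:1, … (4 more, each freq 1)
Σf² = 36; N² = 784
Repeat rate = 36 / 784 = 0.05

0.05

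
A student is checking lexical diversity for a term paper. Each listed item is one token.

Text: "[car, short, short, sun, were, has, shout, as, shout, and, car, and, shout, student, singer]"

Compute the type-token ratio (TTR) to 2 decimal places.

0.67

N = 15 tokens, V = 10 types.
TTR = V / N = 10 / 15 = 0.67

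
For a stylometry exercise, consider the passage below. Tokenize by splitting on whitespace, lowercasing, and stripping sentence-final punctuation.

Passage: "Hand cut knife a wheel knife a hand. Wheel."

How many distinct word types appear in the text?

5

Distinct types: {a, cut, hand, knife, wheel}
V = 5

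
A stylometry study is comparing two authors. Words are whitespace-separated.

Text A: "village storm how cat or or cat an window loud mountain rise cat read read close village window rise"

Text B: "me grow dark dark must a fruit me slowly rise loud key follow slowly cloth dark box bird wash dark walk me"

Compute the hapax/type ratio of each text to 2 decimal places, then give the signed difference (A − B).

-0.31

A: hapax=6, V=12, ratio=0.50
B: hapax=13, V=16, ratio=0.81
Difference = 0.50 − 0.81 = -0.31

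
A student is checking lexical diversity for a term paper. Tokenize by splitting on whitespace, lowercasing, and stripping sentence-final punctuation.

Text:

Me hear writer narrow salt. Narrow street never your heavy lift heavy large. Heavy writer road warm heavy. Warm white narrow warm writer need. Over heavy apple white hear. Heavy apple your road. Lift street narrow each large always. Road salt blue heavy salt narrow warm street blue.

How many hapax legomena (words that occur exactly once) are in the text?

Frequencies: heavy:7, narrow:5, warm:4, writer:3, salt:3, street:3, road:3, hear:2, your:2, lift:2, large:2, white:2, apple:2, blue:2, me:1, never:1, need:1, over:1, each:1, always:1
Hapax (freq=1): always, each, me, need, never, over

6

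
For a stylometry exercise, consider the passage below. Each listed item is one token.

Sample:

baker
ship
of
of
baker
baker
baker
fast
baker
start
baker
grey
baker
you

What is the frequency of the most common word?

Frequencies: baker:7, of:2, ship:1, fast:1, start:1, grey:1, you:1
Most common: 'baker' with frequency 7.

7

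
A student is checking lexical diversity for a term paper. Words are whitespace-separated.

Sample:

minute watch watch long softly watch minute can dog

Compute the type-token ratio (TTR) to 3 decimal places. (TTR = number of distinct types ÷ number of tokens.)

N = 9 tokens, V = 6 types.
TTR = V / N = 6 / 9 = 0.667

0.667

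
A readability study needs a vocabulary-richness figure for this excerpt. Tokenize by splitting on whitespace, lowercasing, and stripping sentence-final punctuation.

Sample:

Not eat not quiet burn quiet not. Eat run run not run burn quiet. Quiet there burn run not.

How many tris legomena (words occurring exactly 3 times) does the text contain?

Frequencies: not:5, quiet:4, run:4, burn:3, eat:2, there:1
Words with frequency 3: burn

1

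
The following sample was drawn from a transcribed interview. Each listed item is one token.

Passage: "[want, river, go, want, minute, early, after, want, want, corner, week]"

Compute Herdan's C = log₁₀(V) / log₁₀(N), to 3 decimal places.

0.867

N = 11, V = 8.
log₁₀(V) = 0.903090, log₁₀(N) = 1.041393
C = 0.903090 / 1.041393 = 0.867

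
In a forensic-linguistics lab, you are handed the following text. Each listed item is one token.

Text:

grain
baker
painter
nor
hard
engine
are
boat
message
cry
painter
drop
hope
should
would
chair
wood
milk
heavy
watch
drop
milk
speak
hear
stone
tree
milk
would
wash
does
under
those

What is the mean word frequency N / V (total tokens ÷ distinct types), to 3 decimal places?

1.185

N = 32 tokens, V = 27 types.
Mean frequency = N / V = 32 / 27 = 1.185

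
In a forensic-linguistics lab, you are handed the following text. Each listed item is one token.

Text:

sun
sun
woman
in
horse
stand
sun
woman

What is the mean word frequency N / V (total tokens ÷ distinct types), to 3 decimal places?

N = 8 tokens, V = 5 types.
Mean frequency = N / V = 8 / 5 = 1.600

1.600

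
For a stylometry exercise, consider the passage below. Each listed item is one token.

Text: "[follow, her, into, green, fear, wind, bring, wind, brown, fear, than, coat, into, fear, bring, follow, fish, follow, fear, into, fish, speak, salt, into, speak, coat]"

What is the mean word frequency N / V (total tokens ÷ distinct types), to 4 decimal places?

N = 26 tokens, V = 13 types.
Mean frequency = N / V = 26 / 13 = 2.0000

2.0000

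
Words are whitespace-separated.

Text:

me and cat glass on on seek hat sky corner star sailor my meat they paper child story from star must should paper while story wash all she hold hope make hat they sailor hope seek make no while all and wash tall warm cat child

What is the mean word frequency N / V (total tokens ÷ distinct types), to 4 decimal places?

1.5333

N = 46 tokens, V = 30 types.
Mean frequency = N / V = 46 / 30 = 1.5333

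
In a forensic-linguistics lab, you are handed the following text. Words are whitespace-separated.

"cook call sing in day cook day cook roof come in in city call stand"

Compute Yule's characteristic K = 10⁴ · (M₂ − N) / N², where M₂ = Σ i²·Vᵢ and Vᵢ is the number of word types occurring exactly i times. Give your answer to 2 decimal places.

711.11

Frequencies: cook:3, in:3, call:2, day:2, sing:1, roof:1, come:1, city:1, stand:1
N = 15. Frequency spectrum: V_1=5, V_2=2, V_3=2
M₂ = 1²·5 + 2²·2 + 3²·2 = 31
K = 10000 × (31 − 15) / 15² = 711.11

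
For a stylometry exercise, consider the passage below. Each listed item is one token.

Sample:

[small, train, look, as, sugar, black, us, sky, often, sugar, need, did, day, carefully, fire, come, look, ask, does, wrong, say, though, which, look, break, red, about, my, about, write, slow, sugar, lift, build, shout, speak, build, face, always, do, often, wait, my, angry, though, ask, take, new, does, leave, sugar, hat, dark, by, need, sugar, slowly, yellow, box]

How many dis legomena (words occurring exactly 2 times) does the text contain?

8

Frequencies: sugar:5, look:3, often:2, need:2, ask:2, does:2, though:2, about:2, my:2, build:2, small:1, train:1, as:1, black:1, us:1, sky:1, did:1, day:1, carefully:1, fire:1, … (25 more, each freq 1)
Words with frequency 2: about, ask, build, does, my, need, often, though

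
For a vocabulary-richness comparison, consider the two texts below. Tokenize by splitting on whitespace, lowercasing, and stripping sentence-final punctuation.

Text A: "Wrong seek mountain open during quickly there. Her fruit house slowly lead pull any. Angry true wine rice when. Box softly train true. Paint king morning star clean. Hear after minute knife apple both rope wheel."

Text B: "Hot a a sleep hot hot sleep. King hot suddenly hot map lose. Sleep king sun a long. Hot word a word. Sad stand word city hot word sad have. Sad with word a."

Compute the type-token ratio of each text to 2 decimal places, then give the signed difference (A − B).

TTR(A) = 35/36 = 0.97
TTR(B) = 15/34 = 0.44
Difference = 0.97 − 0.44 = 0.53

0.53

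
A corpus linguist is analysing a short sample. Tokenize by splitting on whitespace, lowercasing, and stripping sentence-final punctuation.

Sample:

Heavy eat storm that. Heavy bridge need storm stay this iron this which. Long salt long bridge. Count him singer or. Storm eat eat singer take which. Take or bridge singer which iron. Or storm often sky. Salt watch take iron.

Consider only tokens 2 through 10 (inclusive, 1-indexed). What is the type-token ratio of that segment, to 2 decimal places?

Segment tokens 2–10: eat, storm, that, heavy, bridge, need, storm, stay, this
Segment N = 9, segment V = 8.
TTR = 8 / 9 = 0.89

0.89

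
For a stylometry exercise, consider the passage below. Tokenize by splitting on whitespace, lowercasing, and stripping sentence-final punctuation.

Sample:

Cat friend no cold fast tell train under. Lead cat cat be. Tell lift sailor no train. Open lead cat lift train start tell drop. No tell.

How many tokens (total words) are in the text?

27

Tokens: cat, friend, no, cold, fast, tell, train, under, lead, cat, cat, be, tell, lift, sailor, no, train, open, lead, cat, lift, train, start, tell, drop, no, tell
N = 27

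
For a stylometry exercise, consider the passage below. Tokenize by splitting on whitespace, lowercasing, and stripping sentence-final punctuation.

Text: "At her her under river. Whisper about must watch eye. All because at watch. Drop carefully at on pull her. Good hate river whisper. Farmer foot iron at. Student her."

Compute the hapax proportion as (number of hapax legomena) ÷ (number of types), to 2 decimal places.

0.76

Frequencies: at:4, her:4, river:2, whisper:2, watch:2, under:1, about:1, must:1, eye:1, all:1, because:1, drop:1, carefully:1, on:1, pull:1, good:1, hate:1, farmer:1, foot:1, iron:1, … (1 more, each freq 1)
Hapax count = 16; type count = 21.
Ratio = 16 / 21 = 0.76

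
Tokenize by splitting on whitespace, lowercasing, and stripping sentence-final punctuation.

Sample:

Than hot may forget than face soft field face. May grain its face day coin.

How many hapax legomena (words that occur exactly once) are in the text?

Frequencies: face:3, than:2, may:2, hot:1, forget:1, soft:1, field:1, grain:1, its:1, day:1, coin:1
Hapax (freq=1): coin, day, field, forget, grain, hot, its, soft

8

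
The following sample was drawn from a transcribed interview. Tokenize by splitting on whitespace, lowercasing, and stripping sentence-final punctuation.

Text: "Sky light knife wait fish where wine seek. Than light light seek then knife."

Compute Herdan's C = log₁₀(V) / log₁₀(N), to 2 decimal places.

N = 14, V = 10.
log₁₀(V) = 1.000000, log₁₀(N) = 1.146128
C = 1.000000 / 1.146128 = 0.87

0.87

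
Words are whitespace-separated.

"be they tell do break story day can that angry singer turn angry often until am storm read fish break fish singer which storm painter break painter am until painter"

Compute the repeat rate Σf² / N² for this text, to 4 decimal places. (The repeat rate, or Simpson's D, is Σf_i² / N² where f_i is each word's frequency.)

0.0600

Frequencies: break:3, painter:3, angry:2, singer:2, until:2, am:2, storm:2, fish:2, be:1, they:1, tell:1, do:1, story:1, day:1, can:1, that:1, turn:1, often:1, read:1, which:1
Σf² = 54; N² = 900
Repeat rate = 54 / 900 = 0.0600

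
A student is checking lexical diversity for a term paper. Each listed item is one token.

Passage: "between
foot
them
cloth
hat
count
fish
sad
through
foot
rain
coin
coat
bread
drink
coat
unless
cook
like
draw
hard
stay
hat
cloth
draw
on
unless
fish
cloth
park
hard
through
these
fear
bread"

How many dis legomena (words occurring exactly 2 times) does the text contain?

Frequencies: cloth:3, foot:2, hat:2, fish:2, through:2, coat:2, bread:2, unless:2, draw:2, hard:2, between:1, them:1, count:1, sad:1, rain:1, coin:1, drink:1, cook:1, like:1, stay:1, … (4 more, each freq 1)
Words with frequency 2: bread, coat, draw, fish, foot, hard, hat, through, unless

9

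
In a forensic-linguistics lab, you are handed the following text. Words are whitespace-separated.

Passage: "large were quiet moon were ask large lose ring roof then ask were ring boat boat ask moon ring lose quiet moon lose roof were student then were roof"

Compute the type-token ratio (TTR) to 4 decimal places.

0.3793

N = 29 tokens, V = 11 types.
TTR = V / N = 11 / 29 = 0.3793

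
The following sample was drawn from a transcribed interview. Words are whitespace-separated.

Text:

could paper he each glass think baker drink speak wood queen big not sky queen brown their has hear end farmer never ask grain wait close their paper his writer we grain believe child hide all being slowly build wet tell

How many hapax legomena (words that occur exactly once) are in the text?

Frequencies: paper:2, queen:2, their:2, grain:2, could:1, he:1, each:1, glass:1, think:1, baker:1, drink:1, speak:1, wood:1, big:1, not:1, sky:1, brown:1, has:1, hear:1, end:1, … (17 more, each freq 1)
Hapax (freq=1): all, ask, baker, being, believe, big, brown, build, child, close, could, drink, each, end, farmer, glass, has, he, hear, hide, his, never, not, sky, slowly, speak, tell, think, wait, we, wet, wood, writer

33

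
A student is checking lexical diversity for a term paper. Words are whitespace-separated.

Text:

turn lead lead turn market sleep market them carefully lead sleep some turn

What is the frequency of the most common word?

3

Frequencies: turn:3, lead:3, market:2, sleep:2, them:1, carefully:1, some:1
Most common: 'turn' with frequency 3.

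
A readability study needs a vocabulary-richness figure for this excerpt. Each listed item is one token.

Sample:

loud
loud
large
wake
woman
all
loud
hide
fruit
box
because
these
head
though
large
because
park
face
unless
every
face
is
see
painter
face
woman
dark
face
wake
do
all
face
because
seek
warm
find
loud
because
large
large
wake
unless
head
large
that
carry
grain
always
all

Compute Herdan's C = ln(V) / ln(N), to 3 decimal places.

0.856

N = 49, V = 28.
ln(V) = 3.332205, ln(N) = 3.891820
C = 3.332205 / 3.891820 = 0.856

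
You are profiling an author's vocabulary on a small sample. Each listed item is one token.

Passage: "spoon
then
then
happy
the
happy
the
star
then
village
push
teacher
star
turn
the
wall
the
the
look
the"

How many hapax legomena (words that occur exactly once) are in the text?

7

Frequencies: the:6, then:3, happy:2, star:2, spoon:1, village:1, push:1, teacher:1, turn:1, wall:1, look:1
Hapax (freq=1): look, push, spoon, teacher, turn, village, wall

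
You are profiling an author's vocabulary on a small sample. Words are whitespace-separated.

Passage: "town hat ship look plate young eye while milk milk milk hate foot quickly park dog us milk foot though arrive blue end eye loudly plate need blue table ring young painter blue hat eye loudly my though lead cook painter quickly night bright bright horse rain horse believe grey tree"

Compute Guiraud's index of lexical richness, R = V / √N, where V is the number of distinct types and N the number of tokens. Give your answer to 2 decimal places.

4.76

N = 51, V = 34.
√N = 7.141428
R = 34 / 7.141428 = 4.76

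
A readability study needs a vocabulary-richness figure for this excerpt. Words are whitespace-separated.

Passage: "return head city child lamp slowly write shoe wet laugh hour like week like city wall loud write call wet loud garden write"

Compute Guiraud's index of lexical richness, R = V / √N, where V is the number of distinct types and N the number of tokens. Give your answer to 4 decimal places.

N = 23, V = 17.
√N = 4.795832
R = 17 / 4.795832 = 3.5447

3.5447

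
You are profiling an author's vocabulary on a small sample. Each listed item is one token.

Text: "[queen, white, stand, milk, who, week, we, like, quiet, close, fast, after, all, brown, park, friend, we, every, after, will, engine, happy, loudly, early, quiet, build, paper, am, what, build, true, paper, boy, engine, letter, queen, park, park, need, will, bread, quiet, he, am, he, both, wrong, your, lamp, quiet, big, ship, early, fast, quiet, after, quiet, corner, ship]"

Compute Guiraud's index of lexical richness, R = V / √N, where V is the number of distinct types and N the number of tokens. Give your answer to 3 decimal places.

N = 59, V = 39.
√N = 7.681146
R = 39 / 7.681146 = 5.077

5.077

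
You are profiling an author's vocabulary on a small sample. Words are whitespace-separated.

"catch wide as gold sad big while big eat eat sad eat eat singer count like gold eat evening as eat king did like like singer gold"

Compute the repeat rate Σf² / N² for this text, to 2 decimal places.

0.11

Frequencies: eat:6, gold:3, like:3, as:2, sad:2, big:2, singer:2, catch:1, wide:1, while:1, count:1, evening:1, king:1, did:1
Σf² = 77; N² = 729
Repeat rate = 77 / 729 = 0.11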